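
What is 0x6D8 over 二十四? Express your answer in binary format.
Convert 0x6D8 (hexadecimal) → 6×256 + 13×16 + 8 = 1752 (decimal)
Convert 二十四 (Chinese numeral) → 2×10 + 4 = 24 (decimal)
Compute 1752 ÷ 24 = 73
Convert 73 (decimal) → 73 = 64 + 8 + 1 → 0b1001001 (binary)
0b1001001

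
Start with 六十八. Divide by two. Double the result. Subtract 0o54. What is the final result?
Convert 六十八 (Chinese numeral) → 6×10 + 8 = 68 (decimal)
Start: 68
Convert two (English words) → 2 (decimal)
68 ÷ 2 = 34
34 × 2 = 68
Convert 0o54 (octal) → 5×8 + 4 = 44 (decimal)
68 - 44 = 24
24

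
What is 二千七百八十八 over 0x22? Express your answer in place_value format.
Convert 二千七百八十八 (Chinese numeral) → 2×1000 + 7×100 + 8×10 + 8 = 2788 (decimal)
Convert 0x22 (hexadecimal) → 2×16 + 2 = 34 (decimal)
Compute 2788 ÷ 34 = 82
Convert 82 (decimal) → 82 = 8×10 + 2 → 8 tens, 2 ones (place-value notation)
8 tens, 2 ones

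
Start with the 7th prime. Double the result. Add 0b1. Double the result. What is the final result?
Convert the 7th prime (prime index) → 17 (decimal)
Start: 17
17 × 2 = 34
Convert 0b1 (binary) → 1 (decimal)
34 + 1 = 35
35 × 2 = 70
70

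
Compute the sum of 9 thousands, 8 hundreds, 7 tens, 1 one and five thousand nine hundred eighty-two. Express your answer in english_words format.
Convert 9 thousands, 8 hundreds, 7 tens, 1 one (place-value notation) → 9×1000 + 8×100 + 7×10 + 1 = 9871 (decimal)
Convert five thousand nine hundred eighty-two (English words) → 5×1000 + 9×100 + 82 = 5982 (decimal)
Compute 9871 + 5982 = 15853
Convert 15853 (decimal) → 15853 = 15×1000 + 8×100 + 53 → fifteen thousand eight hundred fifty-three (English words)
fifteen thousand eight hundred fifty-three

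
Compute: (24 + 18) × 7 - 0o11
Convert 0o11 (octal) → 1×8 + 1 = 9 (decimal)
Expression in decimal: (24 + 18) × 7 - 9
Parentheses first: 24 + 18 = 42
Multiply: 42 × 7 = 294
Subtract: 294 - 9 = 285
285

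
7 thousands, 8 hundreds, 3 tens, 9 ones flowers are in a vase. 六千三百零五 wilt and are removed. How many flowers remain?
Convert 7 thousands, 8 hundreds, 3 tens, 9 ones (place-value notation) → 7×1000 + 8×100 + 3×10 + 9 = 7839 (decimal)
Convert 六千三百零五 (Chinese numeral) → 6×1000 + 3×100 + 5 = 6305 (decimal)
Compute 7839 - 6305 = 1534
1534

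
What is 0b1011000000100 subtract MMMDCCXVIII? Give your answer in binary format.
Convert 0b1011000000100 (binary) → 4096 + 1024 + 512 + 4 = 5636 (decimal)
Convert MMMDCCXVIII (Roman numeral) → 1000 + 1000 + 1000 + 500 + 100 + 100 + 10 + 5 + 1 + 1 + 1 = 3718 (decimal)
Compute 5636 - 3718 = 1918
Convert 1918 (decimal) → 1918 = 1024 + 512 + 256 + 64 + 32 + 16 + 8 + 4 + 2 → 0b11101111110 (binary)
0b11101111110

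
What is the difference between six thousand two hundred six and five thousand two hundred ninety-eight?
Convert six thousand two hundred six (English words) → 6×1000 + 2×100 + 6 = 6206 (decimal)
Convert five thousand two hundred ninety-eight (English words) → 5×1000 + 2×100 + 98 = 5298 (decimal)
Difference: |6206 - 5298| = 908
908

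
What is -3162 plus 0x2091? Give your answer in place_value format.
Convert 0x2091 (hexadecimal) → 2×4096 + 9×16 + 1 = 8337 (decimal)
Compute -3162 + 8337 = 5175
Convert 5175 (decimal) → 5175 = 5×1000 + 1×100 + 7×10 + 5 → 5 thousands, 1 hundred, 7 tens, 5 ones (place-value notation)
5 thousands, 1 hundred, 7 tens, 5 ones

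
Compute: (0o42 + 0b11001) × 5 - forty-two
Convert 0o42 (octal) → 4×8 + 2 = 34 (decimal)
Convert 0b11001 (binary) → 16 + 8 + 1 = 25 (decimal)
Convert forty-two (English words) → 42 (decimal)
Expression in decimal: (34 + 25) × 5 - 42
Parentheses first: 34 + 25 = 59
Multiply: 59 × 5 = 295
Subtract: 295 - 42 = 253
253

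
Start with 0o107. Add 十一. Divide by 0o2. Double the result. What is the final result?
Convert 0o107 (octal) → 1×64 + 7 = 71 (decimal)
Start: 71
Convert 十一 (Chinese numeral) → 1×10 + 1 = 11 (decimal)
71 + 11 = 82
Convert 0o2 (octal) → 2 (decimal)
82 ÷ 2 = 41
41 × 2 = 82
82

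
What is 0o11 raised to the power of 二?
Convert 0o11 (octal) → 1×8 + 1 = 9 (decimal)
Convert 二 (Chinese numeral) → 2 (decimal)
Compute 9 ^ 2 = 81
81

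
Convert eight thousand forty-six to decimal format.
Convert eight thousand forty-six (English words) → 8×1000 + 46 = 8046 (decimal)
8046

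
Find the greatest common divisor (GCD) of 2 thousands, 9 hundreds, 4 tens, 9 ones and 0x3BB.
Convert 2 thousands, 9 hundreds, 4 tens, 9 ones (place-value notation) → 2×1000 + 9×100 + 4×10 + 9 = 2949 (decimal)
Convert 0x3BB (hexadecimal) → 3×256 + 11×16 + 11 = 955 (decimal)
Compute gcd(2949, 955) = 1
1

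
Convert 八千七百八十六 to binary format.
Convert 八千七百八十六 (Chinese numeral) → 8×1000 + 7×100 + 8×10 + 6 = 8786 (decimal)
Convert 8786 (decimal) → 8786 = 8192 + 512 + 64 + 16 + 2 → 0b10001001010010 (binary)
0b10001001010010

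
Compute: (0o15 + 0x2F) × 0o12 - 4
Convert 0o15 (octal) → 1×8 + 5 = 13 (decimal)
Convert 0x2F (hexadecimal) → 2×16 + 15 = 47 (decimal)
Convert 0o12 (octal) → 1×8 + 2 = 10 (decimal)
Expression in decimal: (13 + 47) × 10 - 4
Parentheses first: 13 + 47 = 60
Multiply: 60 × 10 = 600
Subtract: 600 - 4 = 596
596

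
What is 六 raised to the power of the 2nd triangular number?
Convert 六 (Chinese numeral) → 6 (decimal)
Convert the 2nd triangular number (triangular index) → 2×3/2 = 3 (decimal)
Compute 6 ^ 3 = 216
216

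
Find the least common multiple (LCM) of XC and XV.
Convert XC (Roman numeral) → 90 (decimal)
Convert XV (Roman numeral) → 10 + 5 = 15 (decimal)
Compute lcm(90, 15) = 90
90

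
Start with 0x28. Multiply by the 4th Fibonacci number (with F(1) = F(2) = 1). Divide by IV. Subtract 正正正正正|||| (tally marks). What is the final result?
Convert 0x28 (hexadecimal) → 2×16 + 8 = 40 (decimal)
Start: 40
Convert the 4th Fibonacci number (with F(1) = F(2) = 1) (Fibonacci index) → 1, 1, 2, 3 → 3 (decimal)
40 × 3 = 120
Convert IV (Roman numeral) → 4 (decimal)
120 ÷ 4 = 30
Convert 正正正正正|||| (tally marks) → 5 + 5 + 5 + 5 + 5 + 4 = 29 (decimal)
30 - 29 = 1
1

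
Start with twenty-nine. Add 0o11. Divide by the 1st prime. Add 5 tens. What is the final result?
Convert twenty-nine (English words) → 29 (decimal)
Start: 29
Convert 0o11 (octal) → 1×8 + 1 = 9 (decimal)
29 + 9 = 38
Convert the 1st prime (prime index) → 2 (decimal)
38 ÷ 2 = 19
Convert 5 tens (place-value notation) → 5×10 = 50 (decimal)
19 + 50 = 69
69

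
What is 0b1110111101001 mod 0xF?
Convert 0b1110111101001 (binary) → 4096 + 2048 + 1024 + 256 + 128 + 64 + 32 + 8 + 1 = 7657 (decimal)
Convert 0xF (hexadecimal) → 15 (decimal)
Compute 7657 mod 15 = 7
7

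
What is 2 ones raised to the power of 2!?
Convert 2 ones (place-value notation) → 2 (decimal)
Convert 2! (factorial) → 2 (decimal)
Compute 2 ^ 2 = 4
4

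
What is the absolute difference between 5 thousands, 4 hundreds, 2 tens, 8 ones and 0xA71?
Convert 5 thousands, 4 hundreds, 2 tens, 8 ones (place-value notation) → 5×1000 + 4×100 + 2×10 + 8 = 5428 (decimal)
Convert 0xA71 (hexadecimal) → 10×256 + 7×16 + 1 = 2673 (decimal)
Compute |5428 - 2673| = 2755
2755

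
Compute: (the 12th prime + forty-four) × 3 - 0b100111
Convert the 12th prime (prime index) → 37 (decimal)
Convert forty-four (English words) → 44 (decimal)
Convert 0b100111 (binary) → 32 + 4 + 2 + 1 = 39 (decimal)
Expression in decimal: (37 + 44) × 3 - 39
Parentheses first: 37 + 44 = 81
Multiply: 81 × 3 = 243
Subtract: 243 - 39 = 204
204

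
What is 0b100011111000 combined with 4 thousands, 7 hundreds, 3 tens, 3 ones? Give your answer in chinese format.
Convert 0b100011111000 (binary) → 2048 + 128 + 64 + 32 + 16 + 8 = 2296 (decimal)
Convert 4 thousands, 7 hundreds, 3 tens, 3 ones (place-value notation) → 4×1000 + 7×100 + 3×10 + 3 = 4733 (decimal)
Compute 2296 + 4733 = 7029
Convert 7029 (decimal) → 7029 = 7×1000 + 2×10 + 9 → 七千零二十九 (Chinese numeral)
七千零二十九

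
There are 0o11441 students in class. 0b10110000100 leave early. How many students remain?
Convert 0o11441 (octal) → 1×4096 + 1×512 + 4×64 + 4×8 + 1 = 4897 (decimal)
Convert 0b10110000100 (binary) → 1024 + 256 + 128 + 4 = 1412 (decimal)
Compute 4897 - 1412 = 3485
3485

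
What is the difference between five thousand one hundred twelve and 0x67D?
Convert five thousand one hundred twelve (English words) → 5×1000 + 1×100 + 12 = 5112 (decimal)
Convert 0x67D (hexadecimal) → 6×256 + 7×16 + 13 = 1661 (decimal)
Difference: |5112 - 1661| = 3451
3451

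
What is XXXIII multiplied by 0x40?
Convert XXXIII (Roman numeral) → 10 + 10 + 10 + 1 + 1 + 1 = 33 (decimal)
Convert 0x40 (hexadecimal) → 4×16 = 64 (decimal)
Compute 33 × 64 = 2112
2112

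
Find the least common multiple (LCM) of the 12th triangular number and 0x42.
Convert the 12th triangular number (triangular index) → 12×13/2 = 78 (decimal)
Convert 0x42 (hexadecimal) → 4×16 + 2 = 66 (decimal)
Compute lcm(78, 66) = 858
858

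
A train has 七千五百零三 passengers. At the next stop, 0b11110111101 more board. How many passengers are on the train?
Convert 七千五百零三 (Chinese numeral) → 7×1000 + 5×100 + 3 = 7503 (decimal)
Convert 0b11110111101 (binary) → 1024 + 512 + 256 + 128 + 32 + 16 + 8 + 4 + 1 = 1981 (decimal)
Compute 7503 + 1981 = 9484
9484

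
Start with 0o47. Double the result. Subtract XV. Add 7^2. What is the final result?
Convert 0o47 (octal) → 4×8 + 7 = 39 (decimal)
Start: 39
39 × 2 = 78
Convert XV (Roman numeral) → 10 + 5 = 15 (decimal)
78 - 15 = 63
Convert 7^2 (power) → 49 (decimal)
63 + 49 = 112
112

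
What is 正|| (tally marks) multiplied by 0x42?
Convert 正|| (tally marks) → 5 + 2 = 7 (decimal)
Convert 0x42 (hexadecimal) → 4×16 + 2 = 66 (decimal)
Compute 7 × 66 = 462
462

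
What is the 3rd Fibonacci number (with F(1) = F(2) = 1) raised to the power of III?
Convert the 3rd Fibonacci number (with F(1) = F(2) = 1) (Fibonacci index) → 1, 1, 2 → 2 (decimal)
Convert III (Roman numeral) → 1 + 1 + 1 = 3 (decimal)
Compute 2 ^ 3 = 8
8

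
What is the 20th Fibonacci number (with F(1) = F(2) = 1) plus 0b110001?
The 20th Fibonacci number (with F(1) = F(2) = 1) = 6765
Convert 0b110001 (binary) → 32 + 16 + 1 = 49 (decimal)
Compute 6765 + 49 = 6814
6814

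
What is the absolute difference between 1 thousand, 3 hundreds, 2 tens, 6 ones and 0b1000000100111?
Convert 1 thousand, 3 hundreds, 2 tens, 6 ones (place-value notation) → 1×1000 + 3×100 + 2×10 + 6 = 1326 (decimal)
Convert 0b1000000100111 (binary) → 4096 + 32 + 4 + 2 + 1 = 4135 (decimal)
Compute |1326 - 4135| = 2809
2809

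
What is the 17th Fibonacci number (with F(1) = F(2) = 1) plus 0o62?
The 17th Fibonacci number (with F(1) = F(2) = 1) = 1597
Convert 0o62 (octal) → 6×8 + 2 = 50 (decimal)
Compute 1597 + 50 = 1647
1647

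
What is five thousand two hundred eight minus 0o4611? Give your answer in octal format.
Convert five thousand two hundred eight (English words) → 5×1000 + 2×100 + 8 = 5208 (decimal)
Convert 0o4611 (octal) → 4×512 + 6×64 + 1×8 + 1 = 2441 (decimal)
Compute 5208 - 2441 = 2767
Convert 2767 (decimal) → 2767 = 5×512 + 3×64 + 1×8 + 7 → 0o5317 (octal)
0o5317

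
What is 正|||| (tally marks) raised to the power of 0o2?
Convert 正|||| (tally marks) → 5 + 4 = 9 (decimal)
Convert 0o2 (octal) → 2 (decimal)
Compute 9 ^ 2 = 81
81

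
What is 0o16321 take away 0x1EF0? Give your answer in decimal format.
Convert 0o16321 (octal) → 1×4096 + 6×512 + 3×64 + 2×8 + 1 = 7377 (decimal)
Convert 0x1EF0 (hexadecimal) → 1×4096 + 14×256 + 15×16 = 7920 (decimal)
Compute 7377 - 7920 = -543
-543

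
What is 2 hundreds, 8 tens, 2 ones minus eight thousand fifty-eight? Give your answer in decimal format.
Convert 2 hundreds, 8 tens, 2 ones (place-value notation) → 2×100 + 8×10 + 2 = 282 (decimal)
Convert eight thousand fifty-eight (English words) → 8×1000 + 58 = 8058 (decimal)
Compute 282 - 8058 = -7776
-7776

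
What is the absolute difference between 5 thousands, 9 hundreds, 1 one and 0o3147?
Convert 5 thousands, 9 hundreds, 1 one (place-value notation) → 5×1000 + 9×100 + 1 = 5901 (decimal)
Convert 0o3147 (octal) → 3×512 + 1×64 + 4×8 + 7 = 1639 (decimal)
Compute |5901 - 1639| = 4262
4262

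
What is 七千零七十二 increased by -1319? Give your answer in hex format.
Convert 七千零七十二 (Chinese numeral) → 7×1000 + 7×10 + 2 = 7072 (decimal)
Compute 7072 + -1319 = 5753
Convert 5753 (decimal) → 5753 = 1×4096 + 6×256 + 7×16 + 9 → 0x1679 (hexadecimal)
0x1679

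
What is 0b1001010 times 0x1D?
Convert 0b1001010 (binary) → 64 + 8 + 2 = 74 (decimal)
Convert 0x1D (hexadecimal) → 1×16 + 13 = 29 (decimal)
Compute 74 × 29 = 2146
2146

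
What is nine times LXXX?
Convert nine (English words) → 9 (decimal)
Convert LXXX (Roman numeral) → 50 + 10 + 10 + 10 = 80 (decimal)
Compute 9 × 80 = 720
720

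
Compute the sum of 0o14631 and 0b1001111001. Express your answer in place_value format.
Convert 0o14631 (octal) → 1×4096 + 4×512 + 6×64 + 3×8 + 1 = 6553 (decimal)
Convert 0b1001111001 (binary) → 512 + 64 + 32 + 16 + 8 + 1 = 633 (decimal)
Compute 6553 + 633 = 7186
Convert 7186 (decimal) → 7186 = 7×1000 + 1×100 + 8×10 + 6 → 7 thousands, 1 hundred, 8 tens, 6 ones (place-value notation)
7 thousands, 1 hundred, 8 tens, 6 ones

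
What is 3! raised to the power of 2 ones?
Convert 3! (factorial) → 6 (decimal)
Convert 2 ones (place-value notation) → 2 (decimal)
Compute 6 ^ 2 = 36
36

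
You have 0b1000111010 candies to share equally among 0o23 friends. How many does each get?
Convert 0b1000111010 (binary) → 512 + 32 + 16 + 8 + 2 = 570 (decimal)
Convert 0o23 (octal) → 2×8 + 3 = 19 (decimal)
Compute 570 ÷ 19 = 30
30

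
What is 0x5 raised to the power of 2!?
Convert 0x5 (hexadecimal) → 5 (decimal)
Convert 2! (factorial) → 2 (decimal)
Compute 5 ^ 2 = 25
25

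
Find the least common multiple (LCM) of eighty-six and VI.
Convert eighty-six (English words) → 86 (decimal)
Convert VI (Roman numeral) → 5 + 1 = 6 (decimal)
Compute lcm(86, 6) = 258
258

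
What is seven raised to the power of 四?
Convert seven (English words) → 7 (decimal)
Convert 四 (Chinese numeral) → 4 (decimal)
Compute 7 ^ 4 = 2401
2401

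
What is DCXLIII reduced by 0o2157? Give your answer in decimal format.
Convert DCXLIII (Roman numeral) → 500 + 100 + 40 + 1 + 1 + 1 = 643 (decimal)
Convert 0o2157 (octal) → 2×512 + 1×64 + 5×8 + 7 = 1135 (decimal)
Compute 643 - 1135 = -492
-492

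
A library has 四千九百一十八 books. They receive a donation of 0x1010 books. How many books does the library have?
Convert 四千九百一十八 (Chinese numeral) → 4×1000 + 9×100 + 1×10 + 8 = 4918 (decimal)
Convert 0x1010 (hexadecimal) → 1×4096 + 1×16 = 4112 (decimal)
Compute 4918 + 4112 = 9030
9030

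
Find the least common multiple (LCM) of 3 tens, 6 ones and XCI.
Convert 3 tens, 6 ones (place-value notation) → 3×10 + 6 = 36 (decimal)
Convert XCI (Roman numeral) → 90 + 1 = 91 (decimal)
Compute lcm(36, 91) = 3276
3276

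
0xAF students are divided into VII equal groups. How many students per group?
Convert 0xAF (hexadecimal) → 10×16 + 15 = 175 (decimal)
Convert VII (Roman numeral) → 5 + 1 + 1 = 7 (decimal)
Compute 175 ÷ 7 = 25
25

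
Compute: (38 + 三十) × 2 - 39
Convert 三十 (Chinese numeral) → 3×10 = 30 (decimal)
Expression in decimal: (38 + 30) × 2 - 39
Parentheses first: 38 + 30 = 68
Multiply: 68 × 2 = 136
Subtract: 136 - 39 = 97
97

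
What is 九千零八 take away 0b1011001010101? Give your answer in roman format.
Convert 九千零八 (Chinese numeral) → 9×1000 + 8 = 9008 (decimal)
Convert 0b1011001010101 (binary) → 4096 + 1024 + 512 + 64 + 16 + 4 + 1 = 5717 (decimal)
Compute 9008 - 5717 = 3291
Convert 3291 (decimal) → 3291 = 1000 + 1000 + 1000 + 100 + 100 + 90 + 1 → MMMCCXCI (Roman numeral)
MMMCCXCI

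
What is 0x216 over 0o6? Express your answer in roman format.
Convert 0x216 (hexadecimal) → 2×256 + 1×16 + 6 = 534 (decimal)
Convert 0o6 (octal) → 6 (decimal)
Compute 534 ÷ 6 = 89
Convert 89 (decimal) → 89 = 50 + 10 + 10 + 10 + 9 → LXXXIX (Roman numeral)
LXXXIX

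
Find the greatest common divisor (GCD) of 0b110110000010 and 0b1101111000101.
Convert 0b110110000010 (binary) → 2048 + 1024 + 256 + 128 + 2 = 3458 (decimal)
Convert 0b1101111000101 (binary) → 4096 + 2048 + 512 + 256 + 128 + 64 + 4 + 1 = 7109 (decimal)
Compute gcd(3458, 7109) = 1
1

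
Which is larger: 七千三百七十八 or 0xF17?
Convert 七千三百七十八 (Chinese numeral) → 7×1000 + 3×100 + 7×10 + 8 = 7378 (decimal)
Convert 0xF17 (hexadecimal) → 15×256 + 1×16 + 7 = 3863 (decimal)
Compare 7378 vs 3863: larger = 7378
7378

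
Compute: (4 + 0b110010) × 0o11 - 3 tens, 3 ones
Convert 0b110010 (binary) → 32 + 16 + 2 = 50 (decimal)
Convert 0o11 (octal) → 1×8 + 1 = 9 (decimal)
Convert 3 tens, 3 ones (place-value notation) → 3×10 + 3 = 33 (decimal)
Expression in decimal: (4 + 50) × 9 - 33
Parentheses first: 4 + 50 = 54
Multiply: 54 × 9 = 486
Subtract: 486 - 33 = 453
453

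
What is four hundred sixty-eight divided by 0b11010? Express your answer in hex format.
Convert four hundred sixty-eight (English words) → 4×100 + 68 = 468 (decimal)
Convert 0b11010 (binary) → 16 + 8 + 2 = 26 (decimal)
Compute 468 ÷ 26 = 18
Convert 18 (decimal) → 18 = 1×16 + 2 → 0x12 (hexadecimal)
0x12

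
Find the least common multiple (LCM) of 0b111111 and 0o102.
Convert 0b111111 (binary) → 32 + 16 + 8 + 4 + 2 + 1 = 63 (decimal)
Convert 0o102 (octal) → 1×64 + 2 = 66 (decimal)
Compute lcm(63, 66) = 1386
1386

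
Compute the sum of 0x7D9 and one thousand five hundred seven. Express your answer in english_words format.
Convert 0x7D9 (hexadecimal) → 7×256 + 13×16 + 9 = 2009 (decimal)
Convert one thousand five hundred seven (English words) → 1×1000 + 5×100 + 7 = 1507 (decimal)
Compute 2009 + 1507 = 3516
Convert 3516 (decimal) → 3516 = 3×1000 + 5×100 + 16 → three thousand five hundred sixteen (English words)
three thousand five hundred sixteen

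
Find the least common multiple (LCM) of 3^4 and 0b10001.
Convert 3^4 (power) → 81 (decimal)
Convert 0b10001 (binary) → 16 + 1 = 17 (decimal)
Compute lcm(81, 17) = 1377
1377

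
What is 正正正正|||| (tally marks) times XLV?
Convert 正正正正|||| (tally marks) → 5 + 5 + 5 + 5 + 4 = 24 (decimal)
Convert XLV (Roman numeral) → 40 + 5 = 45 (decimal)
Compute 24 × 45 = 1080
1080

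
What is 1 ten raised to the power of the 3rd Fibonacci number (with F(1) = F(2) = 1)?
Convert 1 ten (place-value notation) → 1×10 = 10 (decimal)
Convert the 3rd Fibonacci number (with F(1) = F(2) = 1) (Fibonacci index) → 1, 1, 2 → 2 (decimal)
Compute 10 ^ 2 = 100
100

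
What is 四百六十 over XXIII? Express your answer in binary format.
Convert 四百六十 (Chinese numeral) → 4×100 + 6×10 = 460 (decimal)
Convert XXIII (Roman numeral) → 10 + 10 + 1 + 1 + 1 = 23 (decimal)
Compute 460 ÷ 23 = 20
Convert 20 (decimal) → 20 = 16 + 4 → 0b10100 (binary)
0b10100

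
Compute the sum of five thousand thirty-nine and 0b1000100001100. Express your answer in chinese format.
Convert five thousand thirty-nine (English words) → 5×1000 + 39 = 5039 (decimal)
Convert 0b1000100001100 (binary) → 4096 + 256 + 8 + 4 = 4364 (decimal)
Compute 5039 + 4364 = 9403
Convert 9403 (decimal) → 9403 = 9×1000 + 4×100 + 3 → 九千四百零三 (Chinese numeral)
九千四百零三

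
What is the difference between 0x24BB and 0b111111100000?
Convert 0x24BB (hexadecimal) → 2×4096 + 4×256 + 11×16 + 11 = 9403 (decimal)
Convert 0b111111100000 (binary) → 2048 + 1024 + 512 + 256 + 128 + 64 + 32 = 4064 (decimal)
Difference: |9403 - 4064| = 5339
5339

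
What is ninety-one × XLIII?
Convert ninety-one (English words) → 91 (decimal)
Convert XLIII (Roman numeral) → 40 + 1 + 1 + 1 = 43 (decimal)
Compute 91 × 43 = 3913
3913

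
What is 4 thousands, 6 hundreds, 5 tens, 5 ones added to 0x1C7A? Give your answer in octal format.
Convert 4 thousands, 6 hundreds, 5 tens, 5 ones (place-value notation) → 4×1000 + 6×100 + 5×10 + 5 = 4655 (decimal)
Convert 0x1C7A (hexadecimal) → 1×4096 + 12×256 + 7×16 + 10 = 7290 (decimal)
Compute 4655 + 7290 = 11945
Convert 11945 (decimal) → 11945 = 2×4096 + 7×512 + 2×64 + 5×8 + 1 → 0o27251 (octal)
0o27251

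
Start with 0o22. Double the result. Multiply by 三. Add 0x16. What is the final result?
Convert 0o22 (octal) → 2×8 + 2 = 18 (decimal)
Start: 18
18 × 2 = 36
Convert 三 (Chinese numeral) → 3 (decimal)
36 × 3 = 108
Convert 0x16 (hexadecimal) → 1×16 + 6 = 22 (decimal)
108 + 22 = 130
130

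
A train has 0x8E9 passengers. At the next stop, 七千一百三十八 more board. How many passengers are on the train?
Convert 0x8E9 (hexadecimal) → 8×256 + 14×16 + 9 = 2281 (decimal)
Convert 七千一百三十八 (Chinese numeral) → 7×1000 + 1×100 + 3×10 + 8 = 7138 (decimal)
Compute 2281 + 7138 = 9419
9419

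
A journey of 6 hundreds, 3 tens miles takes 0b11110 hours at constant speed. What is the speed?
Convert 6 hundreds, 3 tens (place-value notation) → 6×100 + 3×10 = 630 (decimal)
Convert 0b11110 (binary) → 16 + 8 + 4 + 2 = 30 (decimal)
Compute 630 ÷ 30 = 21
21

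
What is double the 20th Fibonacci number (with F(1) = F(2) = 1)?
The 20th Fibonacci number (with F(1) = F(2) = 1) = 6765
Compute 6765 × 2 = 13530
13530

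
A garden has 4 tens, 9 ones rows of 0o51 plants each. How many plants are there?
Convert 0o51 (octal) → 5×8 + 1 = 41 (decimal)
Convert 4 tens, 9 ones (place-value notation) → 4×10 + 9 = 49 (decimal)
Compute 41 × 49 = 2009
2009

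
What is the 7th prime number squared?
The 7th prime number = 17
Compute 17² = 17 × 17 = 289
289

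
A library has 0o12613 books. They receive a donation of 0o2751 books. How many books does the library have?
Convert 0o12613 (octal) → 1×4096 + 2×512 + 6×64 + 1×8 + 3 = 5515 (decimal)
Convert 0o2751 (octal) → 2×512 + 7×64 + 5×8 + 1 = 1513 (decimal)
Compute 5515 + 1513 = 7028
7028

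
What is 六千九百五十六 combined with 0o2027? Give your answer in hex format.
Convert 六千九百五十六 (Chinese numeral) → 6×1000 + 9×100 + 5×10 + 6 = 6956 (decimal)
Convert 0o2027 (octal) → 2×512 + 2×8 + 7 = 1047 (decimal)
Compute 6956 + 1047 = 8003
Convert 8003 (decimal) → 8003 = 1×4096 + 15×256 + 4×16 + 3 → 0x1F43 (hexadecimal)
0x1F43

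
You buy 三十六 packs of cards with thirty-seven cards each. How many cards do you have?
Convert thirty-seven (English words) → 37 (decimal)
Convert 三十六 (Chinese numeral) → 3×10 + 6 = 36 (decimal)
Compute 37 × 36 = 1332
1332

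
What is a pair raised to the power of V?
Convert a pair (colloquial) → 2 (decimal)
Convert V (Roman numeral) → 5 (decimal)
Compute 2 ^ 5 = 32
32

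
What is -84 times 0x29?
Convert 0x29 (hexadecimal) → 2×16 + 9 = 41 (decimal)
Compute -84 × 41 = -3444
-3444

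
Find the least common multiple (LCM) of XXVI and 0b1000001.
Convert XXVI (Roman numeral) → 10 + 10 + 5 + 1 = 26 (decimal)
Convert 0b1000001 (binary) → 64 + 1 = 65 (decimal)
Compute lcm(26, 65) = 130
130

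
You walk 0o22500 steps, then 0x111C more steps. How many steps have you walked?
Convert 0o22500 (octal) → 2×4096 + 2×512 + 5×64 = 9536 (decimal)
Convert 0x111C (hexadecimal) → 1×4096 + 1×256 + 1×16 + 12 = 4380 (decimal)
Compute 9536 + 4380 = 13916
13916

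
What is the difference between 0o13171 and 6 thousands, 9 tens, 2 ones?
Convert 0o13171 (octal) → 1×4096 + 3×512 + 1×64 + 7×8 + 1 = 5753 (decimal)
Convert 6 thousands, 9 tens, 2 ones (place-value notation) → 6×1000 + 9×10 + 2 = 6092 (decimal)
Difference: |5753 - 6092| = 339
339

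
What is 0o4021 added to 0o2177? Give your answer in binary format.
Convert 0o4021 (octal) → 4×512 + 2×8 + 1 = 2065 (decimal)
Convert 0o2177 (octal) → 2×512 + 1×64 + 7×8 + 7 = 1151 (decimal)
Compute 2065 + 1151 = 3216
Convert 3216 (decimal) → 3216 = 2048 + 1024 + 128 + 16 → 0b110010010000 (binary)
0b110010010000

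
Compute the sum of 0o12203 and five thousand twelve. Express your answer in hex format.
Convert 0o12203 (octal) → 1×4096 + 2×512 + 2×64 + 3 = 5251 (decimal)
Convert five thousand twelve (English words) → 5×1000 + 12 = 5012 (decimal)
Compute 5251 + 5012 = 10263
Convert 10263 (decimal) → 10263 = 2×4096 + 8×256 + 1×16 + 7 → 0x2817 (hexadecimal)
0x2817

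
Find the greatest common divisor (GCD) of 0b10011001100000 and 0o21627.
Convert 0b10011001100000 (binary) → 8192 + 1024 + 512 + 64 + 32 = 9824 (decimal)
Convert 0o21627 (octal) → 2×4096 + 1×512 + 6×64 + 2×8 + 7 = 9111 (decimal)
Compute gcd(9824, 9111) = 1
1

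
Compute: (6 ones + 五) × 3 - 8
Convert 6 ones (place-value notation) → 6 (decimal)
Convert 五 (Chinese numeral) → 5 (decimal)
Expression in decimal: (6 + 5) × 3 - 8
Parentheses first: 6 + 5 = 11
Multiply: 11 × 3 = 33
Subtract: 33 - 8 = 25
25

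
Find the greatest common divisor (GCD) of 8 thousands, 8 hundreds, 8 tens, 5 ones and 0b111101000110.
Convert 8 thousands, 8 hundreds, 8 tens, 5 ones (place-value notation) → 8×1000 + 8×100 + 8×10 + 5 = 8885 (decimal)
Convert 0b111101000110 (binary) → 2048 + 1024 + 512 + 256 + 64 + 4 + 2 = 3910 (decimal)
Compute gcd(8885, 3910) = 5
5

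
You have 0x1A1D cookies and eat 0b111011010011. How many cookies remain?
Convert 0x1A1D (hexadecimal) → 1×4096 + 10×256 + 1×16 + 13 = 6685 (decimal)
Convert 0b111011010011 (binary) → 2048 + 1024 + 512 + 128 + 64 + 16 + 2 + 1 = 3795 (decimal)
Compute 6685 - 3795 = 2890
2890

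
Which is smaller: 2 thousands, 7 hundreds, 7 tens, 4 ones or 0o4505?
Convert 2 thousands, 7 hundreds, 7 tens, 4 ones (place-value notation) → 2×1000 + 7×100 + 7×10 + 4 = 2774 (decimal)
Convert 0o4505 (octal) → 4×512 + 5×64 + 5 = 2373 (decimal)
Compare 2774 vs 2373: smaller = 2373
2373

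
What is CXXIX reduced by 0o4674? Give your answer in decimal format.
Convert CXXIX (Roman numeral) → 100 + 10 + 10 + 9 = 129 (decimal)
Convert 0o4674 (octal) → 4×512 + 6×64 + 7×8 + 4 = 2492 (decimal)
Compute 129 - 2492 = -2363
-2363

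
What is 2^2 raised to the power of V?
Convert 2^2 (power) → 4 (decimal)
Convert V (Roman numeral) → 5 (decimal)
Compute 4 ^ 5 = 1024
1024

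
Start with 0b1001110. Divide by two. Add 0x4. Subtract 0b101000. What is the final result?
Convert 0b1001110 (binary) → 64 + 8 + 4 + 2 = 78 (decimal)
Start: 78
Convert two (English words) → 2 (decimal)
78 ÷ 2 = 39
Convert 0x4 (hexadecimal) → 4 (decimal)
39 + 4 = 43
Convert 0b101000 (binary) → 32 + 8 = 40 (decimal)
43 - 40 = 3
3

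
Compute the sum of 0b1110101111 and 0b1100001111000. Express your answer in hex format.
Convert 0b1110101111 (binary) → 512 + 256 + 128 + 32 + 8 + 4 + 2 + 1 = 943 (decimal)
Convert 0b1100001111000 (binary) → 4096 + 2048 + 64 + 32 + 16 + 8 = 6264 (decimal)
Compute 943 + 6264 = 7207
Convert 7207 (decimal) → 7207 = 1×4096 + 12×256 + 2×16 + 7 → 0x1C27 (hexadecimal)
0x1C27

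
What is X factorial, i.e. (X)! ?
Convert X (Roman numeral) → 10 (decimal)
Compute 10! = 3628800
3628800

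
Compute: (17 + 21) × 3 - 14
Parentheses first: 17 + 21 = 38
Multiply: 38 × 3 = 114
Subtract: 114 - 14 = 100
100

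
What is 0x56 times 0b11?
Convert 0x56 (hexadecimal) → 5×16 + 6 = 86 (decimal)
Convert 0b11 (binary) → 2 + 1 = 3 (decimal)
Compute 86 × 3 = 258
258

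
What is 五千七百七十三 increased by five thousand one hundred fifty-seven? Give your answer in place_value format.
Convert 五千七百七十三 (Chinese numeral) → 5×1000 + 7×100 + 7×10 + 3 = 5773 (decimal)
Convert five thousand one hundred fifty-seven (English words) → 5×1000 + 1×100 + 57 = 5157 (decimal)
Compute 5773 + 5157 = 10930
Convert 10930 (decimal) → 10930 = 10×1000 + 9×100 + 3×10 → 10 thousands, 9 hundreds, 3 tens (place-value notation)
10 thousands, 9 hundreds, 3 tens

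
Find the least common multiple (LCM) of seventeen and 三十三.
Convert seventeen (English words) → 17 (decimal)
Convert 三十三 (Chinese numeral) → 3×10 + 3 = 33 (decimal)
Compute lcm(17, 33) = 561
561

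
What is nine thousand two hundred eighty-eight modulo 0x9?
Convert nine thousand two hundred eighty-eight (English words) → 9×1000 + 2×100 + 88 = 9288 (decimal)
Convert 0x9 (hexadecimal) → 9 (decimal)
Compute 9288 mod 9 = 0
0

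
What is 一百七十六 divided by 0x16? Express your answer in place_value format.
Convert 一百七十六 (Chinese numeral) → 1×100 + 7×10 + 6 = 176 (decimal)
Convert 0x16 (hexadecimal) → 1×16 + 6 = 22 (decimal)
Compute 176 ÷ 22 = 8
Convert 8 (decimal) → 8 ones (place-value notation)
8 ones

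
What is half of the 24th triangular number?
The 24th triangular number = 24×25/2 = 300
Compute 300 ÷ 2 = 150
150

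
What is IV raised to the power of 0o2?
Convert IV (Roman numeral) → 4 (decimal)
Convert 0o2 (octal) → 2 (decimal)
Compute 4 ^ 2 = 16
16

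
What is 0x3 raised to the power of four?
Convert 0x3 (hexadecimal) → 3 (decimal)
Convert four (English words) → 4 (decimal)
Compute 3 ^ 4 = 81
81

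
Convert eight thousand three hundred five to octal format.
Convert eight thousand three hundred five (English words) → 8×1000 + 3×100 + 5 = 8305 (decimal)
Convert 8305 (decimal) → 8305 = 2×4096 + 1×64 + 6×8 + 1 → 0o20161 (octal)
0o20161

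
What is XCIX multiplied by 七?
Convert XCIX (Roman numeral) → 90 + 9 = 99 (decimal)
Convert 七 (Chinese numeral) → 7 (decimal)
Compute 99 × 7 = 693
693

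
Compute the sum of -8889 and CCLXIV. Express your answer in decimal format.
Convert CCLXIV (Roman numeral) → 100 + 100 + 50 + 10 + 4 = 264 (decimal)
Compute -8889 + 264 = -8625
-8625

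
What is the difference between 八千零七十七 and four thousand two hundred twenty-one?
Convert 八千零七十七 (Chinese numeral) → 8×1000 + 7×10 + 7 = 8077 (decimal)
Convert four thousand two hundred twenty-one (English words) → 4×1000 + 2×100 + 21 = 4221 (decimal)
Difference: |8077 - 4221| = 3856
3856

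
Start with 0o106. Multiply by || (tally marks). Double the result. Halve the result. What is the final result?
Convert 0o106 (octal) → 1×64 + 6 = 70 (decimal)
Start: 70
Convert || (tally marks) → 2 (decimal)
70 × 2 = 140
140 × 2 = 280
280 ÷ 2 = 140
140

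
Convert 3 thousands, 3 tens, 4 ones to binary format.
Convert 3 thousands, 3 tens, 4 ones (place-value notation) → 3×1000 + 3×10 + 4 = 3034 (decimal)
Convert 3034 (decimal) → 3034 = 2048 + 512 + 256 + 128 + 64 + 16 + 8 + 2 → 0b101111011010 (binary)
0b101111011010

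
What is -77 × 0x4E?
Convert 0x4E (hexadecimal) → 4×16 + 14 = 78 (decimal)
Compute -77 × 78 = -6006
-6006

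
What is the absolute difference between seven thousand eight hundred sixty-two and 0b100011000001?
Convert seven thousand eight hundred sixty-two (English words) → 7×1000 + 8×100 + 62 = 7862 (decimal)
Convert 0b100011000001 (binary) → 2048 + 128 + 64 + 1 = 2241 (decimal)
Compute |7862 - 2241| = 5621
5621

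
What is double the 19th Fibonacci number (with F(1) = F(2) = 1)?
The 19th Fibonacci number (with F(1) = F(2) = 1) = 4181
Compute 4181 × 2 = 8362
8362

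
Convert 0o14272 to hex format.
Convert 0o14272 (octal) → 1×4096 + 4×512 + 2×64 + 7×8 + 2 = 6330 (decimal)
Convert 6330 (decimal) → 6330 = 1×4096 + 8×256 + 11×16 + 10 → 0x18BA (hexadecimal)
0x18BA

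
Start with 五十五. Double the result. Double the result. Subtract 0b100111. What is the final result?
Convert 五十五 (Chinese numeral) → 5×10 + 5 = 55 (decimal)
Start: 55
55 × 2 = 110
110 × 2 = 220
Convert 0b100111 (binary) → 32 + 4 + 2 + 1 = 39 (decimal)
220 - 39 = 181
181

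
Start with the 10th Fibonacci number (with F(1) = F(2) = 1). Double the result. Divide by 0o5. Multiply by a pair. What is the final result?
Convert the 10th Fibonacci number (with F(1) = F(2) = 1) (Fibonacci index) → 1, 1, 2, 3, 5, 8, 13, 21, 34, 55 → 55 (decimal)
Start: 55
55 × 2 = 110
Convert 0o5 (octal) → 5 (decimal)
110 ÷ 5 = 22
Convert a pair (colloquial) → 2 (decimal)
22 × 2 = 44
44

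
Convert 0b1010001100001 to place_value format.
Convert 0b1010001100001 (binary) → 4096 + 1024 + 64 + 32 + 1 = 5217 (decimal)
Convert 5217 (decimal) → 5217 = 5×1000 + 2×100 + 1×10 + 7 → 5 thousands, 2 hundreds, 1 ten, 7 ones (place-value notation)
5 thousands, 2 hundreds, 1 ten, 7 ones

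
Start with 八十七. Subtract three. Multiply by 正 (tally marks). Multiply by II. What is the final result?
Convert 八十七 (Chinese numeral) → 8×10 + 7 = 87 (decimal)
Start: 87
Convert three (English words) → 3 (decimal)
87 - 3 = 84
Convert 正 (tally marks) → 5 (decimal)
84 × 5 = 420
Convert II (Roman numeral) → 1 + 1 = 2 (decimal)
420 × 2 = 840
840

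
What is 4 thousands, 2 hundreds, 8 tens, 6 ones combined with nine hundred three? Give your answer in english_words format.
Convert 4 thousands, 2 hundreds, 8 tens, 6 ones (place-value notation) → 4×1000 + 2×100 + 8×10 + 6 = 4286 (decimal)
Convert nine hundred three (English words) → 9×100 + 3 = 903 (decimal)
Compute 4286 + 903 = 5189
Convert 5189 (decimal) → 5189 = 5×1000 + 1×100 + 89 → five thousand one hundred eighty-nine (English words)
five thousand one hundred eighty-nine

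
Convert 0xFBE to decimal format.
Convert 0xFBE (hexadecimal) → 15×256 + 11×16 + 14 = 4030 (decimal)
4030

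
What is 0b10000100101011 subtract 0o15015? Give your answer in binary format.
Convert 0b10000100101011 (binary) → 8192 + 256 + 32 + 8 + 2 + 1 = 8491 (decimal)
Convert 0o15015 (octal) → 1×4096 + 5×512 + 1×8 + 5 = 6669 (decimal)
Compute 8491 - 6669 = 1822
Convert 1822 (decimal) → 1822 = 1024 + 512 + 256 + 16 + 8 + 4 + 2 → 0b11100011110 (binary)
0b11100011110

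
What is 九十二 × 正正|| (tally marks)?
Convert 九十二 (Chinese numeral) → 9×10 + 2 = 92 (decimal)
Convert 正正|| (tally marks) → 5 + 5 + 2 = 12 (decimal)
Compute 92 × 12 = 1104
1104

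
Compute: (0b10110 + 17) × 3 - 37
Convert 0b10110 (binary) → 16 + 4 + 2 = 22 (decimal)
Expression in decimal: (22 + 17) × 3 - 37
Parentheses first: 22 + 17 = 39
Multiply: 39 × 3 = 117
Subtract: 117 - 37 = 80
80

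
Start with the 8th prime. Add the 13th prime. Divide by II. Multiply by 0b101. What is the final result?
Convert the 8th prime (prime index) → 19 (decimal)
Start: 19
Convert the 13th prime (prime index) → 41 (decimal)
19 + 41 = 60
Convert II (Roman numeral) → 1 + 1 = 2 (decimal)
60 ÷ 2 = 30
Convert 0b101 (binary) → 4 + 1 = 5 (decimal)
30 × 5 = 150
150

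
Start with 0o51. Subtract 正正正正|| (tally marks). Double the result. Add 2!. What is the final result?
Convert 0o51 (octal) → 5×8 + 1 = 41 (decimal)
Start: 41
Convert 正正正正|| (tally marks) → 5 + 5 + 5 + 5 + 2 = 22 (decimal)
41 - 22 = 19
19 × 2 = 38
Convert 2! (factorial) → 2 (decimal)
38 + 2 = 40
40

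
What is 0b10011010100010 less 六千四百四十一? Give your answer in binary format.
Convert 0b10011010100010 (binary) → 8192 + 1024 + 512 + 128 + 32 + 2 = 9890 (decimal)
Convert 六千四百四十一 (Chinese numeral) → 6×1000 + 4×100 + 4×10 + 1 = 6441 (decimal)
Compute 9890 - 6441 = 3449
Convert 3449 (decimal) → 3449 = 2048 + 1024 + 256 + 64 + 32 + 16 + 8 + 1 → 0b110101111001 (binary)
0b110101111001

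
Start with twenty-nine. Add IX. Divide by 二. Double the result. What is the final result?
Convert twenty-nine (English words) → 29 (decimal)
Start: 29
Convert IX (Roman numeral) → 9 (decimal)
29 + 9 = 38
Convert 二 (Chinese numeral) → 2 (decimal)
38 ÷ 2 = 19
19 × 2 = 38
38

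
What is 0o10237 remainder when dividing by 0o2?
Convert 0o10237 (octal) → 1×4096 + 2×64 + 3×8 + 7 = 4255 (decimal)
Convert 0o2 (octal) → 2 (decimal)
Compute 4255 mod 2 = 1
1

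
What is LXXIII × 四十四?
Convert LXXIII (Roman numeral) → 50 + 10 + 10 + 1 + 1 + 1 = 73 (decimal)
Convert 四十四 (Chinese numeral) → 4×10 + 4 = 44 (decimal)
Compute 73 × 44 = 3212
3212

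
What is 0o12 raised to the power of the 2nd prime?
Convert 0o12 (octal) → 1×8 + 2 = 10 (decimal)
Convert the 2nd prime (prime index) → 3 (decimal)
Compute 10 ^ 3 = 1000
1000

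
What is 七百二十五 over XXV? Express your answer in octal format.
Convert 七百二十五 (Chinese numeral) → 7×100 + 2×10 + 5 = 725 (decimal)
Convert XXV (Roman numeral) → 10 + 10 + 5 = 25 (decimal)
Compute 725 ÷ 25 = 29
Convert 29 (decimal) → 29 = 3×8 + 5 → 0o35 (octal)
0o35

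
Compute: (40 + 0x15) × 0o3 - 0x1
Convert 0x15 (hexadecimal) → 1×16 + 5 = 21 (decimal)
Convert 0o3 (octal) → 3 (decimal)
Convert 0x1 (hexadecimal) → 1 (decimal)
Expression in decimal: (40 + 21) × 3 - 1
Parentheses first: 40 + 21 = 61
Multiply: 61 × 3 = 183
Subtract: 183 - 1 = 182
182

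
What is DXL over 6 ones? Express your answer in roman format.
Convert DXL (Roman numeral) → 500 + 40 = 540 (decimal)
Convert 6 ones (place-value notation) → 6 (decimal)
Compute 540 ÷ 6 = 90
Convert 90 (decimal) → XC (Roman numeral)
XC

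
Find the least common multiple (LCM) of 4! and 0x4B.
Convert 4! (factorial) → 24 (decimal)
Convert 0x4B (hexadecimal) → 4×16 + 11 = 75 (decimal)
Compute lcm(24, 75) = 600
600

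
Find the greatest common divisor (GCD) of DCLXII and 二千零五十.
Convert DCLXII (Roman numeral) → 500 + 100 + 50 + 10 + 1 + 1 = 662 (decimal)
Convert 二千零五十 (Chinese numeral) → 2×1000 + 5×10 = 2050 (decimal)
Compute gcd(662, 2050) = 2
2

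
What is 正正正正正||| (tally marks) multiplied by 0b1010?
Convert 正正正正正||| (tally marks) → 5 + 5 + 5 + 5 + 5 + 3 = 28 (decimal)
Convert 0b1010 (binary) → 8 + 2 = 10 (decimal)
Compute 28 × 10 = 280
280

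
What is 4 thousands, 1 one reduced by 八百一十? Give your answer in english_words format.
Convert 4 thousands, 1 one (place-value notation) → 4×1000 + 1 = 4001 (decimal)
Convert 八百一十 (Chinese numeral) → 8×100 + 1×10 = 810 (decimal)
Compute 4001 - 810 = 3191
Convert 3191 (decimal) → 3191 = 3×1000 + 1×100 + 91 → three thousand one hundred ninety-one (English words)
three thousand one hundred ninety-one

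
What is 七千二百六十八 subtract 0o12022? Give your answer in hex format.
Convert 七千二百六十八 (Chinese numeral) → 7×1000 + 2×100 + 6×10 + 8 = 7268 (decimal)
Convert 0o12022 (octal) → 1×4096 + 2×512 + 2×8 + 2 = 5138 (decimal)
Compute 7268 - 5138 = 2130
Convert 2130 (decimal) → 2130 = 8×256 + 5×16 + 2 → 0x852 (hexadecimal)
0x852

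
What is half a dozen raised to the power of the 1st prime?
Convert half a dozen (colloquial) → 6 (decimal)
Convert the 1st prime (prime index) → 2 (decimal)
Compute 6 ^ 2 = 36
36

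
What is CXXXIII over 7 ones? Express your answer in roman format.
Convert CXXXIII (Roman numeral) → 100 + 10 + 10 + 10 + 1 + 1 + 1 = 133 (decimal)
Convert 7 ones (place-value notation) → 7 (decimal)
Compute 133 ÷ 7 = 19
Convert 19 (decimal) → 19 = 10 + 9 → XIX (Roman numeral)
XIX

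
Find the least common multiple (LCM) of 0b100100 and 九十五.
Convert 0b100100 (binary) → 32 + 4 = 36 (decimal)
Convert 九十五 (Chinese numeral) → 9×10 + 5 = 95 (decimal)
Compute lcm(36, 95) = 3420
3420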